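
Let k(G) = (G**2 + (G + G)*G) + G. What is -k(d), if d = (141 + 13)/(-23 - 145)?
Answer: -77/48 ≈ -1.6042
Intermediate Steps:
d = -11/12 (d = 154/(-168) = 154*(-1/168) = -11/12 ≈ -0.91667)
k(G) = G + 3*G**2 (k(G) = (G**2 + (2*G)*G) + G = (G**2 + 2*G**2) + G = 3*G**2 + G = G + 3*G**2)
-k(d) = -(-11)*(1 + 3*(-11/12))/12 = -(-11)*(1 - 11/4)/12 = -(-11)*(-7)/(12*4) = -1*77/48 = -77/48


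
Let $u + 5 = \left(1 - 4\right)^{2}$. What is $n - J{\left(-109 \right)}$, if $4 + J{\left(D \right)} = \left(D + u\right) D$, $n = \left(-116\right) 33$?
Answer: $-15269$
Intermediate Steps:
$u = 4$ ($u = -5 + \left(1 - 4\right)^{2} = -5 + \left(-3\right)^{2} = -5 + 9 = 4$)
$n = -3828$
$J{\left(D \right)} = -4 + D \left(4 + D\right)$ ($J{\left(D \right)} = -4 + \left(D + 4\right) D = -4 + \left(4 + D\right) D = -4 + D \left(4 + D\right)$)
$n - J{\left(-109 \right)} = -3828 - \left(-4 + \left(-109\right)^{2} + 4 \left(-109\right)\right) = -3828 - \left(-4 + 11881 - 436\right) = -3828 - 11441 = -15269$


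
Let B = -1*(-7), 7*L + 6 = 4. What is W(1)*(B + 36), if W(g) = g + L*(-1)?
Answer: 387/7 ≈ 55.286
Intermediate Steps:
L = -2/7 (L = -6/7 + (⅐)*4 = -6/7 + 4/7 = -2/7 ≈ -0.28571)
B = 7
W(g) = 2/7 + g (W(g) = g - 2/7*(-1) = g + 2/7 = 2/7 + g)
W(1)*(B + 36) = (2/7 + 1)*(7 + 36) = (9/7)*43 = 387/7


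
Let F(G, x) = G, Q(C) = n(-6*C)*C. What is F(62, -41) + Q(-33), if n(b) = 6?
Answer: -136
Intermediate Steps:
Q(C) = 6*C
F(62, -41) + Q(-33) = 62 + 6*(-33) = 62 - 198 = -136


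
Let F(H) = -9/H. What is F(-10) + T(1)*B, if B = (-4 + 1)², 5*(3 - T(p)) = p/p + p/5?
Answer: 1287/50 ≈ 25.740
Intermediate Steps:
T(p) = 14/5 - p/25 (T(p) = 3 - (p/p + p/5)/5 = 3 - (1 + p*(⅕))/5 = 3 - (1 + p/5)/5 = 3 + (-⅕ - p/25) = 14/5 - p/25)
B = 9 (B = (-3)² = 9)
F(-10) + T(1)*B = -9/(-10) + (14/5 - 1/25*1)*9 = -9*(-⅒) + (14/5 - 1/25)*9 = 9/10 + (69/25)*9 = 9/10 + 621/25 = 1287/50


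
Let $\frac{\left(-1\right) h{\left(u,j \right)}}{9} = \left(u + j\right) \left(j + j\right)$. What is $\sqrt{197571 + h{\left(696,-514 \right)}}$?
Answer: $\sqrt{1881435} \approx 1371.7$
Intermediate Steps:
$h{\left(u,j \right)} = - 18 j \left(j + u\right)$ ($h{\left(u,j \right)} = - 9 \left(u + j\right) \left(j + j\right) = - 9 \left(j + u\right) 2 j = - 9 \cdot 2 j \left(j + u\right) = - 18 j \left(j + u\right)$)
$\sqrt{197571 + h{\left(696,-514 \right)}} = \sqrt{197571 - - 9252 \left(-514 + 696\right)} = \sqrt{197571 - \left(-9252\right) 182} = \sqrt{197571 + 1683864} = \sqrt{1881435}$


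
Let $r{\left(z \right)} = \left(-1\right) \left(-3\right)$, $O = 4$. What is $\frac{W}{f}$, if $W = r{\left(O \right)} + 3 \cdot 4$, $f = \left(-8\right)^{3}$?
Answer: $- \frac{15}{512} \approx -0.029297$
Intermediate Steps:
$r{\left(z \right)} = 3$
$f = -512$
$W = 15$ ($W = 3 + 3 \cdot 4 = 3 + 12 = 15$)
$\frac{W}{f} = \frac{15}{-512} = 15 \left(- \frac{1}{512}\right) = - \frac{15}{512}$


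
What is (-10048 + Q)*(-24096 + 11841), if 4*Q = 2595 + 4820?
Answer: 401682135/4 ≈ 1.0042e+8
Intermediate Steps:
Q = 7415/4 (Q = (2595 + 4820)/4 = (1/4)*7415 = 7415/4 ≈ 1853.8)
(-10048 + Q)*(-24096 + 11841) = (-10048 + 7415/4)*(-24096 + 11841) = -32777/4*(-12255) = 401682135/4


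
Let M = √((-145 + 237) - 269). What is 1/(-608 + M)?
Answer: -608/369841 - I*√177/369841 ≈ -0.001644 - 3.5973e-5*I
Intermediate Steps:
M = I*√177 (M = √(92 - 269) = √(-177) = I*√177 ≈ 13.304*I)
1/(-608 + M) = 1/(-608 + I*√177)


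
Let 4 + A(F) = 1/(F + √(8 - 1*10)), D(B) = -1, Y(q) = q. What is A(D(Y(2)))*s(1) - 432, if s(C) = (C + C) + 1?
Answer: -445 - I*√2 ≈ -445.0 - 1.4142*I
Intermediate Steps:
s(C) = 1 + 2*C (s(C) = 2*C + 1 = 1 + 2*C)
A(F) = -4 + 1/(F + I*√2) (A(F) = -4 + 1/(F + √(8 - 1*10)) = -4 + 1/(F + √(8 - 10)) = -4 + 1/(F + √(-2)) = -4 + 1/(F + I*√2))
A(D(Y(2)))*s(1) - 432 = ((1 - 4*(-1) - 4*I*√2)/(-1 + I*√2))*(1 + 2*1) - 432 = ((1 + 4 - 4*I*√2)/(-1 + I*√2))*(1 + 2) - 432 = ((5 - 4*I*√2)/(-1 + I*√2))*3 - 432 = 3*(5 - 4*I*√2)/(-1 + I*√2) - 432 = -432 + 3*(5 - 4*I*√2)/(-1 + I*√2)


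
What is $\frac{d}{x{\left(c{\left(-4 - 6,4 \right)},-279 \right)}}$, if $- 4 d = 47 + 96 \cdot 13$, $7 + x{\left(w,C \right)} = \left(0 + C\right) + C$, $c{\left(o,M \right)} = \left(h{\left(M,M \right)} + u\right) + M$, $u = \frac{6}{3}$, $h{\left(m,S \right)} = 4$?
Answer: $\frac{259}{452} \approx 0.57301$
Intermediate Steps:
$u = 2$ ($u = 6 \cdot \frac{1}{3} = 2$)
$c{\left(o,M \right)} = 6 + M$ ($c{\left(o,M \right)} = \left(4 + 2\right) + M = 6 + M$)
$x{\left(w,C \right)} = -7 + 2 C$ ($x{\left(w,C \right)} = -7 + \left(\left(0 + C\right) + C\right) = -7 + \left(C + C\right) = -7 + 2 C$)
$d = - \frac{1295}{4}$ ($d = - \frac{47 + 96 \cdot 13}{4} = - \frac{47 + 1248}{4} = \left(- \frac{1}{4}\right) 1295 = - \frac{1295}{4} \approx -323.75$)
$\frac{d}{x{\left(c{\left(-4 - 6,4 \right)},-279 \right)}} = - \frac{1295}{4 \left(-7 + 2 \left(-279\right)\right)} = - \frac{1295}{4 \left(-7 - 558\right)} = - \frac{1295}{4 \left(-565\right)} = \left(- \frac{1295}{4}\right) \left(- \frac{1}{565}\right) = \frac{259}{452}$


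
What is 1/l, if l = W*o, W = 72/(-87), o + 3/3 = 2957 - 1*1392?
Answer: -29/37536 ≈ -0.00077259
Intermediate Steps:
o = 1564 (o = -1 + (2957 - 1*1392) = -1 + (2957 - 1392) = -1 + 1565 = 1564)
W = -24/29 (W = 72*(-1/87) = -24/29 ≈ -0.82759)
l = -37536/29 (l = -24/29*1564 = -37536/29 ≈ -1294.3)
1/l = 1/(-37536/29) = -29/37536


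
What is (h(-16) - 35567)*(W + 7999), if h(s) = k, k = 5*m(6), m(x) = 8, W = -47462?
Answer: 1402002001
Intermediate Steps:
k = 40 (k = 5*8 = 40)
h(s) = 40
(h(-16) - 35567)*(W + 7999) = (40 - 35567)*(-47462 + 7999) = -35527*(-39463) = 1402002001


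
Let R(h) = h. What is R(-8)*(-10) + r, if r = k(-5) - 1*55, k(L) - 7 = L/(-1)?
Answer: 37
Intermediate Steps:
k(L) = 7 - L (k(L) = 7 + L/(-1) = 7 + L*(-1) = 7 - L)
r = -43 (r = (7 - 1*(-5)) - 1*55 = (7 + 5) - 55 = 12 - 55 = -43)
R(-8)*(-10) + r = -8*(-10) - 43 = 80 - 43 = 37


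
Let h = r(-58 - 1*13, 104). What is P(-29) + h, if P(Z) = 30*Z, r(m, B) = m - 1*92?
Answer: -1033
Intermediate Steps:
r(m, B) = -92 + m (r(m, B) = m - 92 = -92 + m)
h = -163 (h = -92 + (-58 - 1*13) = -92 + (-58 - 13) = -92 - 71 = -163)
P(-29) + h = 30*(-29) - 163 = -870 - 163 = -1033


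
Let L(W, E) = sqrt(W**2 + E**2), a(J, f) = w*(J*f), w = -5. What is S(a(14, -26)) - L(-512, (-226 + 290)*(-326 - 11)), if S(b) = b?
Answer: 1820 - 64*sqrt(113633) ≈ -19754.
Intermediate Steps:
a(J, f) = -5*J*f
L(W, E) = sqrt(E**2 + W**2)
S(a(14, -26)) - L(-512, (-226 + 290)*(-326 - 11)) = -5*14*(-26) - sqrt(((-226 + 290)*(-326 - 11))**2 + (-512)**2) = 1820 - sqrt((64*(-337))**2 + 262144) = 1820 - sqrt((-21568)**2 + 262144) = 1820 - sqrt(465178624 + 262144) = 1820 - sqrt(465440768) = 1820 - 64*sqrt(113633)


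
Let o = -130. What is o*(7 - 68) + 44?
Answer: 7974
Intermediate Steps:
o*(7 - 68) + 44 = -130*(7 - 68) + 44 = -130*(-61) + 44 = 7930 + 44 = 7974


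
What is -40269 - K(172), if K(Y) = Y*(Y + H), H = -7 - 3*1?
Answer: -68133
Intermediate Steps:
H = -10 (H = -7 - 3 = -10)
K(Y) = Y*(-10 + Y) (K(Y) = Y*(Y - 10) = Y*(-10 + Y))
-40269 - K(172) = -40269 - 172*(-10 + 172) = -40269 - 172*162 = -40269 - 1*27864 = -40269 - 27864 = -68133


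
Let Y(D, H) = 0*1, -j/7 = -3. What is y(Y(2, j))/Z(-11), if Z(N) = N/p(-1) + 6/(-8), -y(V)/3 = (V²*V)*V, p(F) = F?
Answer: 0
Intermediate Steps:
j = 21 (j = -7*(-3) = 21)
Y(D, H) = 0
y(V) = -3*V⁴ (y(V) = -3*V²*V*V = -3*V³*V = -3*V⁴)
Z(N) = -¾ - N (Z(N) = N/(-1) + 6/(-8) = N*(-1) + 6*(-⅛) = -N - ¾ = -¾ - N)
y(Y(2, j))/Z(-11) = (-3*0⁴)/(-¾ - 1*(-11)) = (-3*0)/(-¾ + 11) = 0/(41/4) = 0*(4/41) = 0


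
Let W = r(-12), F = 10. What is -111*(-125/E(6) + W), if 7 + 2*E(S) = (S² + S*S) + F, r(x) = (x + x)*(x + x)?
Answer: -63566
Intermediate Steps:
r(x) = 4*x² (r(x) = (2*x)*(2*x) = 4*x²)
W = 576 (W = 4*(-12)² = 4*144 = 576)
E(S) = 3/2 + S² (E(S) = -7/2 + ((S² + S*S) + 10)/2 = -7/2 + ((S² + S²) + 10)/2 = -7/2 + (2*S² + 10)/2 = -7/2 + (10 + 2*S²)/2 = -7/2 + (5 + S²) = 3/2 + S²)
-111*(-125/E(6) + W) = -111*(-125/(3/2 + 6²) + 576) = -111*(-125/(3/2 + 36) + 576) = -111*(-125/75/2 + 576) = -111*(-125*2/75 + 576) = -111*(-10/3 + 576) = -111*1718/3 = -63566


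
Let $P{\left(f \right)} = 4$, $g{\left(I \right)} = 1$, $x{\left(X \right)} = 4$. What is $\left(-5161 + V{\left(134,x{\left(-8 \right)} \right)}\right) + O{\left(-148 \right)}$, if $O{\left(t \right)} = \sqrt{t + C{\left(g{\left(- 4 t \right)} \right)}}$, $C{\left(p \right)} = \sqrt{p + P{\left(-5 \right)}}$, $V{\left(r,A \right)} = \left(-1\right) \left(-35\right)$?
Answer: $-5126 + i \sqrt{148 - \sqrt{5}} \approx -5126.0 + 12.073 i$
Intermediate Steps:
$V{\left(r,A \right)} = 35$
$C{\left(p \right)} = \sqrt{4 + p}$ ($C{\left(p \right)} = \sqrt{p + 4} = \sqrt{4 + p}$)
$O{\left(t \right)} = \sqrt{t + \sqrt{5}}$ ($O{\left(t \right)} = \sqrt{t + \sqrt{4 + 1}} = \sqrt{t + \sqrt{5}}$)
$\left(-5161 + V{\left(134,x{\left(-8 \right)} \right)}\right) + O{\left(-148 \right)} = \left(-5161 + 35\right) + \sqrt{-148 + \sqrt{5}} = -5126 + \sqrt{-148 + \sqrt{5}}$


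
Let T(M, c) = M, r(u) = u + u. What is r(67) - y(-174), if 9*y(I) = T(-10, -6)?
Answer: 1216/9 ≈ 135.11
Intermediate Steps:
r(u) = 2*u
y(I) = -10/9 (y(I) = (⅑)*(-10) = -10/9)
r(67) - y(-174) = 2*67 - 1*(-10/9) = 134 + 10/9 = 1216/9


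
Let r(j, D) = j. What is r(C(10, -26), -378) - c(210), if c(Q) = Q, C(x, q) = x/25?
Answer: -1048/5 ≈ -209.60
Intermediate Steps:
C(x, q) = x/25 (C(x, q) = x*(1/25) = x/25)
r(C(10, -26), -378) - c(210) = (1/25)*10 - 1*210 = ⅖ - 210 = -1048/5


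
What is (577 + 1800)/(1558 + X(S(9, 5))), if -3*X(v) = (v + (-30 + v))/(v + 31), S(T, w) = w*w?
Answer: 99834/65431 ≈ 1.5258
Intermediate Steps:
S(T, w) = w²
X(v) = -(-30 + 2*v)/(3*(31 + v)) (X(v) = -(v + (-30 + v))/(3*(v + 31)) = -(-30 + 2*v)/(3*(31 + v)))
(577 + 1800)/(1558 + X(S(9, 5))) = (577 + 1800)/(1558 + 2*(15 - 1*5²)/(3*(31 + 5²))) = 2377/(1558 + 2*(15 - 1*25)/(3*(31 + 25))) = 2377/(1558 + (⅔)*(15 - 25)/56) = 2377/(1558 + (⅔)*(1/56)*(-10)) = 2377/(1558 - 5/42) = 2377/(65431/42) = 2377*(42/65431) = 99834/65431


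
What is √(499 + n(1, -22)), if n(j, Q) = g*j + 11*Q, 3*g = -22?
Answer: √2247/3 ≈ 15.801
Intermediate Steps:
g = -22/3 (g = (⅓)*(-22) = -22/3 ≈ -7.3333)
n(j, Q) = 11*Q - 22*j/3 (n(j, Q) = -22*j/3 + 11*Q = 11*Q - 22*j/3)
√(499 + n(1, -22)) = √(499 + (11*(-22) - 22/3*1)) = √(499 + (-242 - 22/3)) = √(499 - 748/3) = √(749/3) = √2247/3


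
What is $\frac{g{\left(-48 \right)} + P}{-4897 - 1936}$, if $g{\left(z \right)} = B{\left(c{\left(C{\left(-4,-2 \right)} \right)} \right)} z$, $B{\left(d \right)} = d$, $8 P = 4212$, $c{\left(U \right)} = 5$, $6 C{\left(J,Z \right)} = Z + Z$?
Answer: $- \frac{573}{13666} \approx -0.041929$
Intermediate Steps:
$C{\left(J,Z \right)} = \frac{Z}{3}$ ($C{\left(J,Z \right)} = \frac{Z + Z}{6} = \frac{2 Z}{6} = \frac{Z}{3}$)
$P = \frac{1053}{2}$ ($P = \frac{1}{8} \cdot 4212 = \frac{1053}{2} \approx 526.5$)
$g{\left(z \right)} = 5 z$
$\frac{g{\left(-48 \right)} + P}{-4897 - 1936} = \frac{5 \left(-48\right) + \frac{1053}{2}}{-4897 - 1936} = \frac{-240 + \frac{1053}{2}}{-6833} = \frac{573}{2} \left(- \frac{1}{6833}\right) = - \frac{573}{13666}$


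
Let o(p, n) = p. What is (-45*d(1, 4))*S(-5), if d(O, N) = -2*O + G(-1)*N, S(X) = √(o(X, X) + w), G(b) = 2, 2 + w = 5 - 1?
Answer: -270*I*√3 ≈ -467.65*I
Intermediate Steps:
w = 2 (w = -2 + (5 - 1) = -2 + 4 = 2)
S(X) = √(2 + X) (S(X) = √(X + 2) = √(2 + X))
d(O, N) = -2*O + 2*N
(-45*d(1, 4))*S(-5) = (-45*(-2*1 + 2*4))*√(2 - 5) = (-45*(-2 + 8))*√(-3) = (-45*6)*(I*√3) = -270*I*√3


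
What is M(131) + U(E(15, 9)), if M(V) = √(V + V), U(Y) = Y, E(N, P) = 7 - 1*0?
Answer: 7 + √262 ≈ 23.186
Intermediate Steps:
E(N, P) = 7 (E(N, P) = 7 + 0 = 7)
M(V) = √2*√V (M(V) = √(2*V) = √2*√V)
M(131) + U(E(15, 9)) = √2*√131 + 7 = √262 + 7 = 7 + √262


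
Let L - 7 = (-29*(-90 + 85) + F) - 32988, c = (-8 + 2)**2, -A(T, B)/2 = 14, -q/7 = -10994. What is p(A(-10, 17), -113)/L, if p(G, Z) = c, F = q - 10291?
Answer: 4/3759 ≈ 0.0010641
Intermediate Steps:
q = 76958 (q = -7*(-10994) = 76958)
A(T, B) = -28 (A(T, B) = -2*14 = -28)
F = 66667 (F = 76958 - 10291 = 66667)
c = 36 (c = (-6)**2 = 36)
L = 33831 (L = 7 + ((-29*(-90 + 85) + 66667) - 32988) = 7 + ((-29*(-5) + 66667) - 32988) = 7 + ((145 + 66667) - 32988) = 7 + (66812 - 32988) = 7 + 33824 = 33831)
p(G, Z) = 36
p(A(-10, 17), -113)/L = 36/33831 = 36*(1/33831) = 4/3759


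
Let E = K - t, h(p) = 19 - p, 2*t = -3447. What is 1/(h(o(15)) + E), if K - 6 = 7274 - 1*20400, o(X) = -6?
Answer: -2/22743 ≈ -8.7939e-5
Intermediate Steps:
t = -3447/2 (t = (½)*(-3447) = -3447/2 ≈ -1723.5)
K = -13120 (K = 6 + (7274 - 1*20400) = 6 + (7274 - 20400) = 6 - 13126 = -13120)
E = -22793/2 (E = -13120 - 1*(-3447/2) = -13120 + 3447/2 = -22793/2 ≈ -11397.)
1/(h(o(15)) + E) = 1/((19 - 1*(-6)) - 22793/2) = 1/((19 + 6) - 22793/2) = 1/(25 - 22793/2) = 1/(-22743/2) = -2/22743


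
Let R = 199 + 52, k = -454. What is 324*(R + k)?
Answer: -65772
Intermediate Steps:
R = 251
324*(R + k) = 324*(251 - 454) = 324*(-203) = -65772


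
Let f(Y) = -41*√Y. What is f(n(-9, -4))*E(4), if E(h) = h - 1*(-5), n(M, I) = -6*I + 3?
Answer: -1107*√3 ≈ -1917.4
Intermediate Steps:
n(M, I) = 3 - 6*I
E(h) = 5 + h (E(h) = h + 5 = 5 + h)
f(n(-9, -4))*E(4) = (-41*√(3 - 6*(-4)))*(5 + 4) = -41*√(3 + 24)*9 = -123*√3*9 = -1107*√3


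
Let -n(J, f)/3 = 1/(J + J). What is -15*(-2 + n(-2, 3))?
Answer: 75/4 ≈ 18.750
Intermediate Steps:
n(J, f) = -3/(2*J) (n(J, f) = -3/(J + J) = -3*1/(2*J) = -3/(2*J))
-15*(-2 + n(-2, 3)) = -15*(-2 - 3/2/(-2)) = -15*(-2 - 3/2*(-½)) = -15*(-2 + ¾) = -15*(-5/4) = 75/4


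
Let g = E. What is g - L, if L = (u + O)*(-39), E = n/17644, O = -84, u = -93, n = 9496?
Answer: -30446759/4411 ≈ -6902.5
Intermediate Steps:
E = 2374/4411 (E = 9496/17644 = 9496*(1/17644) = 2374/4411 ≈ 0.53820)
g = 2374/4411 ≈ 0.53820
L = 6903 (L = (-93 - 84)*(-39) = -177*(-39) = 6903)
g - L = 2374/4411 - 1*6903 = 2374/4411 - 6903 = -30446759/4411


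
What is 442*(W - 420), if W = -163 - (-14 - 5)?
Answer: -249288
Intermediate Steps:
W = -144 (W = -163 - 1*(-19) = -163 + 19 = -144)
442*(W - 420) = 442*(-144 - 420) = 442*(-564) = -249288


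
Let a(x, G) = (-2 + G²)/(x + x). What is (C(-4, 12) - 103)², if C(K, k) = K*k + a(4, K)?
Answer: 356409/16 ≈ 22276.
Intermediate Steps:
a(x, G) = (-2 + G²)/(2*x) (a(x, G) = (-2 + G²)/((2*x)) = (-2 + G²)*(1/(2*x)) = (-2 + G²)/(2*x))
C(K, k) = -¼ + K²/8 + K*k (C(K, k) = K*k + (½)*(-2 + K²)/4 = K*k + (½)*(¼)*(-2 + K²) = K*k + (-¼ + K²/8) = -¼ + K²/8 + K*k)
(C(-4, 12) - 103)² = ((-¼ + (⅛)*(-4)² - 4*12) - 103)² = ((-¼ + (⅛)*16 - 48) - 103)² = ((-¼ + 2 - 48) - 103)² = (-185/4 - 103)² = (-597/4)² = 356409/16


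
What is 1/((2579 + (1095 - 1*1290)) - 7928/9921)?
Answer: 9921/23643736 ≈ 0.00041960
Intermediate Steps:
1/((2579 + (1095 - 1*1290)) - 7928/9921) = 1/((2579 + (1095 - 1290)) - 7928*1/9921) = 1/((2579 - 195) - 7928/9921) = 1/(2384 - 7928/9921) = 1/(23643736/9921) = 9921/23643736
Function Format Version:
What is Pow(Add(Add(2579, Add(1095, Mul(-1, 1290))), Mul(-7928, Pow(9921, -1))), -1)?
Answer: Rational(9921, 23643736) ≈ 0.00041960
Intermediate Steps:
Pow(Add(Add(2579, Add(1095, Mul(-1, 1290))), Mul(-7928, Pow(9921, -1))), -1) = Pow(Add(Add(2579, Add(1095, -1290)), Mul(-7928, Rational(1, 9921))), -1) = Pow(Add(Add(2579, -195), Rational(-7928, 9921)), -1) = Pow(Add(2384, Rational(-7928, 9921)), -1) = Pow(Rational(23643736, 9921), -1) = Rational(9921, 23643736)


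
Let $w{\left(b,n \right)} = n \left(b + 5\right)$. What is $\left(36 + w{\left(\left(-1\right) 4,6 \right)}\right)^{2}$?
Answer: $1764$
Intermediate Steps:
$w{\left(b,n \right)} = n \left(5 + b\right)$
$\left(36 + w{\left(\left(-1\right) 4,6 \right)}\right)^{2} = \left(36 + 6 \left(5 - 4\right)\right)^{2} = \left(36 + 6 \cdot 1\right)^{2} = \left(36 + 6\right)^{2} = 42^{2} = 1764$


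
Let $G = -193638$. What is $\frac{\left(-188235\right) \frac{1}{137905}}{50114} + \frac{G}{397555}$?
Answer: $- \frac{267660293836377}{549498228697870} \approx -0.4871$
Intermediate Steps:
$\frac{\left(-188235\right) \frac{1}{137905}}{50114} + \frac{G}{397555} = \frac{\left(-188235\right) \frac{1}{137905}}{50114} - \frac{193638}{397555} = \left(-188235\right) \frac{1}{137905} \cdot \frac{1}{50114} - \frac{193638}{397555} = \left(- \frac{37647}{27581}\right) \frac{1}{50114} - \frac{193638}{397555} = - \frac{37647}{1382194234} - \frac{193638}{397555} = - \frac{267660293836377}{549498228697870}$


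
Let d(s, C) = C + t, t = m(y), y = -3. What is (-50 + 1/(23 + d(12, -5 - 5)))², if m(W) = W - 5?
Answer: 62001/25 ≈ 2480.0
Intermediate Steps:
m(W) = -5 + W
t = -8 (t = -5 - 3 = -8)
d(s, C) = -8 + C (d(s, C) = C - 8 = -8 + C)
(-50 + 1/(23 + d(12, -5 - 5)))² = (-50 + 1/(23 + (-8 + (-5 - 5))))² = (-50 + 1/(23 + (-8 - 10)))² = (-50 + 1/(23 - 18))² = (-50 + 1/5)² = (-50 + ⅕)² = (-249/5)² = 62001/25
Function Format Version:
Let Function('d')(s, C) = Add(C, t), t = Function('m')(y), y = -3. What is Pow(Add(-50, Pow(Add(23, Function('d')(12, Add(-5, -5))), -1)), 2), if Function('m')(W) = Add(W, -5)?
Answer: Rational(62001, 25) ≈ 2480.0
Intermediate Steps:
Function('m')(W) = Add(-5, W)
t = -8 (t = Add(-5, -3) = -8)
Function('d')(s, C) = Add(-8, C) (Function('d')(s, C) = Add(C, -8) = Add(-8, C))
Pow(Add(-50, Pow(Add(23, Function('d')(12, Add(-5, -5))), -1)), 2) = Pow(Add(-50, Pow(Add(23, Add(-8, Add(-5, -5))), -1)), 2) = Pow(Add(-50, Pow(Add(23, Add(-8, -10)), -1)), 2) = Pow(Add(-50, Pow(Add(23, -18), -1)), 2) = Pow(Add(-50, Pow(5, -1)), 2) = Pow(Add(-50, Rational(1, 5)), 2) = Pow(Rational(-249, 5), 2) = Rational(62001, 25)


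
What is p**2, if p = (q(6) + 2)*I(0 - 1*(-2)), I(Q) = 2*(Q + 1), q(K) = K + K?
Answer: 7056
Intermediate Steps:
q(K) = 2*K
I(Q) = 2 + 2*Q (I(Q) = 2*(1 + Q) = 2 + 2*Q)
p = 84 (p = (2*6 + 2)*(2 + 2*(0 - 1*(-2))) = (12 + 2)*(2 + 2*(0 + 2)) = 14*(2 + 2*2) = 14*(2 + 4) = 14*6 = 84)
p**2 = 84**2 = 7056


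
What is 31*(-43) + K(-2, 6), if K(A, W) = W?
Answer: -1327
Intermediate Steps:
31*(-43) + K(-2, 6) = 31*(-43) + 6 = -1333 + 6 = -1327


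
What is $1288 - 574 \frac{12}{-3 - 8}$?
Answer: $\frac{21056}{11} \approx 1914.2$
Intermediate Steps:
$1288 - 574 \frac{12}{-3 - 8} = 1288 - 574 \frac{12}{-11} = 1288 - 574 \cdot 12 \left(- \frac{1}{11}\right) = 1288 - - \frac{6888}{11} = 1288 + \frac{6888}{11} = \frac{21056}{11}$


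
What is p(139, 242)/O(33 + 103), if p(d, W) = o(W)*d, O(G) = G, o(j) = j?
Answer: 16819/68 ≈ 247.34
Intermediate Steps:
p(d, W) = W*d
p(139, 242)/O(33 + 103) = (242*139)/(33 + 103) = 33638/136 = 33638*(1/136) = 16819/68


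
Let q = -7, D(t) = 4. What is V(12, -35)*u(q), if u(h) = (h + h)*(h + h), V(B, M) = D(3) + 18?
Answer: 4312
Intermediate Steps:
V(B, M) = 22 (V(B, M) = 4 + 18 = 22)
u(h) = 4*h² (u(h) = (2*h)*(2*h) = 4*h²)
V(12, -35)*u(q) = 22*(4*(-7)²) = 22*(4*49) = 22*196 = 4312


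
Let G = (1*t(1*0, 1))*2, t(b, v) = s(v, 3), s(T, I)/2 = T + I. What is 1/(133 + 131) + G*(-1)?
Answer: -4223/264 ≈ -15.996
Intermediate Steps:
s(T, I) = 2*I + 2*T (s(T, I) = 2*(T + I) = 2*(I + T) = 2*I + 2*T)
t(b, v) = 6 + 2*v (t(b, v) = 2*3 + 2*v = 6 + 2*v)
G = 16 (G = (1*(6 + 2*1))*2 = (1*(6 + 2))*2 = (1*8)*2 = 8*2 = 16)
1/(133 + 131) + G*(-1) = 1/(133 + 131) + 16*(-1) = 1/264 - 16 = -4223/264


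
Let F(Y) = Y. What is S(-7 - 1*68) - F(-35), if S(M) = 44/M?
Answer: 2581/75 ≈ 34.413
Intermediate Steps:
S(-7 - 1*68) - F(-35) = 44/(-7 - 1*68) - 1*(-35) = 44/(-7 - 68) + 35 = 44/(-75) + 35 = 44*(-1/75) + 35 = -44/75 + 35 = 2581/75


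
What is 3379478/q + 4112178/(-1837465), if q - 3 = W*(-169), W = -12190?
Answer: -323125544692/540769361935 ≈ -0.59753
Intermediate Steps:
q = 2060113 (q = 3 - 12190*(-169) = 3 + 2060110 = 2060113)
3379478/q + 4112178/(-1837465) = 3379478/2060113 + 4112178/(-1837465) = 3379478*(1/2060113) + 4112178*(-1/1837465) = 3379478/2060113 - 587454/262495 = -323125544692/540769361935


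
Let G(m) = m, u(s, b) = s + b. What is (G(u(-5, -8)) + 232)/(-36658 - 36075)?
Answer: -219/72733 ≈ -0.0030110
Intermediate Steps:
u(s, b) = b + s
(G(u(-5, -8)) + 232)/(-36658 - 36075) = ((-8 - 5) + 232)/(-36658 - 36075) = (-13 + 232)/(-72733) = 219*(-1/72733) = -219/72733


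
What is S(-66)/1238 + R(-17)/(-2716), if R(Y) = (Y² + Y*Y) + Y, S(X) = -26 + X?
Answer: -472195/1681204 ≈ -0.28087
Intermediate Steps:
R(Y) = Y + 2*Y² (R(Y) = (Y² + Y²) + Y = 2*Y² + Y = Y + 2*Y²)
S(-66)/1238 + R(-17)/(-2716) = (-26 - 66)/1238 - 17*(1 + 2*(-17))/(-2716) = -92*1/1238 - 17*(1 - 34)*(-1/2716) = -46/619 - 17*(-33)*(-1/2716) = -46/619 + 561*(-1/2716) = -46/619 - 561/2716 = -472195/1681204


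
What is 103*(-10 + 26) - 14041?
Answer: -12393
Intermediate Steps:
103*(-10 + 26) - 14041 = 103*16 - 14041 = 1648 - 14041 = -12393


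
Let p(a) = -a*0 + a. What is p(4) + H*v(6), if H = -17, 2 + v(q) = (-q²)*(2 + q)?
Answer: 4934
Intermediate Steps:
v(q) = -2 - q²*(2 + q) (v(q) = -2 + (-q²)*(2 + q) = -2 - q²*(2 + q))
p(a) = a (p(a) = 0 + a = a)
p(4) + H*v(6) = 4 - 17*(-2 - 1*6³ - 2*6²) = 4 - 17*(-2 - 1*216 - 2*36) = 4 - 17*(-2 - 216 - 72) = 4 - 17*(-290) = 4 + 4930 = 4934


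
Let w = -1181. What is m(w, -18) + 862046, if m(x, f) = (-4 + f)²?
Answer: 862530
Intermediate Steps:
m(w, -18) + 862046 = (-4 - 18)² + 862046 = (-22)² + 862046 = 484 + 862046 = 862530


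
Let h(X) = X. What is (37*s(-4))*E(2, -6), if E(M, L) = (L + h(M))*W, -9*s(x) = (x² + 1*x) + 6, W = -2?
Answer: -592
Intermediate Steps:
s(x) = -⅔ - x/9 - x²/9 (s(x) = -((x² + 1*x) + 6)/9 = -((x² + x) + 6)/9 = -((x + x²) + 6)/9 = -(6 + x + x²)/9 = -⅔ - x/9 - x²/9)
E(M, L) = -2*L - 2*M (E(M, L) = (L + M)*(-2) = -2*L - 2*M)
(37*s(-4))*E(2, -6) = (37*(-⅔ - ⅑*(-4) - ⅑*(-4)²))*(-2*(-6) - 2*2) = (37*(-⅔ + 4/9 - ⅑*16))*(12 - 4) = (37*(-⅔ + 4/9 - 16/9))*8 = (37*(-2))*8 = -74*8 = -592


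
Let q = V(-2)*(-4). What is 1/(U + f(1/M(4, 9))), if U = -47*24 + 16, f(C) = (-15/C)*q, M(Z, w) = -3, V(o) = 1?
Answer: -1/1292 ≈ -0.00077399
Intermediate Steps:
q = -4 (q = 1*(-4) = -4)
f(C) = 60/C (f(C) = -15/C*(-4) = 60/C)
U = -1112 (U = -1128 + 16 = -1112)
1/(U + f(1/M(4, 9))) = 1/(-1112 + 60/(1/(-3))) = 1/(-1112 + 60/(-⅓)) = 1/(-1112 + 60*(-3)) = 1/(-1112 - 180) = 1/(-1292) = -1/1292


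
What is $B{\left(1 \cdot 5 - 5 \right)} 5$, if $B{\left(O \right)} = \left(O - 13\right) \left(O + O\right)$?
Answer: $0$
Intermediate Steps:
$B{\left(O \right)} = 2 O \left(-13 + O\right)$ ($B{\left(O \right)} = \left(-13 + O\right) 2 O = 2 O \left(-13 + O\right)$)
$B{\left(1 \cdot 5 - 5 \right)} 5 = 2 \left(1 \cdot 5 - 5\right) \left(-13 + \left(1 \cdot 5 - 5\right)\right) 5 = 2 \left(5 - 5\right) \left(-13 + \left(5 - 5\right)\right) 5 = 2 \cdot 0 \left(-13 + 0\right) 5 = 2 \cdot 0 \left(-13\right) 5 = 0 \cdot 5 = 0$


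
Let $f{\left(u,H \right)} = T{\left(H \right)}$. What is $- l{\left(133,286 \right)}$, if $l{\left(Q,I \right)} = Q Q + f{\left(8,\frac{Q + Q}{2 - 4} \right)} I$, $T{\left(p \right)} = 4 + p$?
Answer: $19205$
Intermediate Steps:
$f{\left(u,H \right)} = 4 + H$
$l{\left(Q,I \right)} = Q^{2} + I \left(4 - Q\right)$ ($l{\left(Q,I \right)} = Q Q + \left(4 + \frac{Q + Q}{2 - 4}\right) I = Q^{2} + \left(4 + \frac{2 Q}{-2}\right) I = Q^{2} + \left(4 + 2 Q \left(- \frac{1}{2}\right)\right) I = Q^{2} + \left(4 - Q\right) I = Q^{2} + I \left(4 - Q\right)$)
$- l{\left(133,286 \right)} = - (133^{2} - 286 \left(-4 + 133\right)) = - (17689 - 286 \cdot 129) = - (17689 - 36894) = \left(-1\right) \left(-19205\right) = 19205$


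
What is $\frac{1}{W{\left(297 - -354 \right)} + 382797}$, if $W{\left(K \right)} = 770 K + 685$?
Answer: $\frac{1}{884752} \approx 1.1303 \cdot 10^{-6}$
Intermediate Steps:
$W{\left(K \right)} = 685 + 770 K$
$\frac{1}{W{\left(297 - -354 \right)} + 382797} = \frac{1}{\left(685 + 770 \left(297 - -354\right)\right) + 382797} = \frac{1}{\left(685 + 770 \left(297 + 354\right)\right) + 382797} = \frac{1}{\left(685 + 770 \cdot 651\right) + 382797} = \frac{1}{\left(685 + 501270\right) + 382797} = \frac{1}{501955 + 382797} = \frac{1}{884752}$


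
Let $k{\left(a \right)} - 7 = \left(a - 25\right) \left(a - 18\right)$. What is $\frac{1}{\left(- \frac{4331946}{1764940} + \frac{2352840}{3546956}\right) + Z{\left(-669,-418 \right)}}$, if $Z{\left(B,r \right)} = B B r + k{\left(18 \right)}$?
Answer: $- \frac{111788652190}{20913476140158432911} \approx -5.3453 \cdot 10^{-9}$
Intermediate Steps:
$k{\left(a \right)} = 7 + \left(-25 + a\right) \left(-18 + a\right)$ ($k{\left(a \right)} = 7 + \left(a - 25\right) \left(a - 18\right) = 7 + \left(-25 + a\right) \left(-18 + a\right)$)
$Z{\left(B,r \right)} = 7 + r B^{2}$ ($Z{\left(B,r \right)} = B B r + \left(457 + 18^{2} - 774\right) = B^{2} r + \left(457 + 324 - 774\right) = r B^{2} + 7 = 7 + r B^{2}$)
$\frac{1}{\left(- \frac{4331946}{1764940} + \frac{2352840}{3546956}\right) + Z{\left(-669,-418 \right)}} = \frac{1}{\left(- \frac{4331946}{1764940} + \frac{2352840}{3546956}\right) + \left(7 - 418 \left(-669\right)^{2}\right)} = \frac{1}{\left(\left(-4331946\right) \frac{1}{1764940} + 2352840 \cdot \frac{1}{3546956}\right) + \left(7 - 187080498\right)} = \frac{1}{\left(- \frac{2165973}{882470} + \frac{84030}{126677}\right) + \left(7 - 187080498\right)} = \frac{1}{- \frac{200225007621}{111788652190} - 187080491} = \frac{1}{- \frac{20913476140158432911}{111788652190}} = - \frac{111788652190}{20913476140158432911}$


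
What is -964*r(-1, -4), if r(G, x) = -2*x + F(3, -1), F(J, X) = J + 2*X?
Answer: -8676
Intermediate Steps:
r(G, x) = 1 - 2*x (r(G, x) = -2*x + (3 + 2*(-1)) = -2*x + (3 - 2) = -2*x + 1 = 1 - 2*x)
-964*r(-1, -4) = -964*(1 - 2*(-4)) = -964*(1 + 8) = -964*9 = -8676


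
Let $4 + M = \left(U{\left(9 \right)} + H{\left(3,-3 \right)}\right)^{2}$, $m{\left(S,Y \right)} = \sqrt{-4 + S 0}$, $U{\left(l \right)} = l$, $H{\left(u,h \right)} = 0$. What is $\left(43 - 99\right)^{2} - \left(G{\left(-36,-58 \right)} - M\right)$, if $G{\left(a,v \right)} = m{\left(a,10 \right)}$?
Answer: $3213 - 2 i \approx 3213.0 - 2.0 i$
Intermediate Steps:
$m{\left(S,Y \right)} = 2 i$ ($m{\left(S,Y \right)} = \sqrt{-4 + 0} = \sqrt{-4} = 2 i$)
$G{\left(a,v \right)} = 2 i$
$M = 77$ ($M = -4 + \left(9 + 0\right)^{2} = -4 + 9^{2} = -4 + 81 = 77$)
$\left(43 - 99\right)^{2} - \left(G{\left(-36,-58 \right)} - M\right) = \left(43 - 99\right)^{2} - \left(2 i - 77\right) = \left(-56\right)^{2} - \left(2 i - 77\right) = 3136 - \left(-77 + 2 i\right) = 3136 + \left(77 - 2 i\right) = 3213 - 2 i$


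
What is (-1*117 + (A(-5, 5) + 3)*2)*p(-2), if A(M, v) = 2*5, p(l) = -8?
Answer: 728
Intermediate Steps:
A(M, v) = 10
(-1*117 + (A(-5, 5) + 3)*2)*p(-2) = (-1*117 + (10 + 3)*2)*(-8) = (-117 + 13*2)*(-8) = (-117 + 26)*(-8) = -91*(-8) = 728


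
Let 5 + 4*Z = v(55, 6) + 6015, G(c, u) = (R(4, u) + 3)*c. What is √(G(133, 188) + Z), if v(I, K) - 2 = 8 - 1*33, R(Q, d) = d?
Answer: √107599/2 ≈ 164.01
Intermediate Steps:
v(I, K) = -23 (v(I, K) = 2 + (8 - 1*33) = 2 + (8 - 33) = 2 - 25 = -23)
G(c, u) = c*(3 + u) (G(c, u) = (u + 3)*c = (3 + u)*c = c*(3 + u))
Z = 5987/4 (Z = -5/4 + (-23 + 6015)/4 = -5/4 + (¼)*5992 = -5/4 + 1498 = 5987/4 ≈ 1496.8)
√(G(133, 188) + Z) = √(133*(3 + 188) + 5987/4) = √(133*191 + 5987/4) = √(25403 + 5987/4) = √(107599/4) = √107599/2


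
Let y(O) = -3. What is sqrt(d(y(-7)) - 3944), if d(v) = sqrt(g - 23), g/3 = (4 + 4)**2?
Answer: I*sqrt(3931) ≈ 62.698*I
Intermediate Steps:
g = 192 (g = 3*(4 + 4)**2 = 3*8**2 = 3*64 = 192)
d(v) = 13 (d(v) = sqrt(192 - 23) = sqrt(169) = 13)
sqrt(d(y(-7)) - 3944) = sqrt(13 - 3944) = sqrt(-3931) = I*sqrt(3931)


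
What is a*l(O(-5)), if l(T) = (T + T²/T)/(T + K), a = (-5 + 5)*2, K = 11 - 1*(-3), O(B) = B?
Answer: 0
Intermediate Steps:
K = 14 (K = 11 + 3 = 14)
a = 0 (a = 0*2 = 0)
l(T) = 2*T/(14 + T) (l(T) = (T + T²/T)/(T + 14) = (T + T)/(14 + T) = (2*T)/(14 + T) = 2*T/(14 + T))
a*l(O(-5)) = 0*(2*(-5)/(14 - 5)) = 0*(2*(-5)/9) = 0*(2*(-5)*(⅑)) = 0*(-10/9) = 0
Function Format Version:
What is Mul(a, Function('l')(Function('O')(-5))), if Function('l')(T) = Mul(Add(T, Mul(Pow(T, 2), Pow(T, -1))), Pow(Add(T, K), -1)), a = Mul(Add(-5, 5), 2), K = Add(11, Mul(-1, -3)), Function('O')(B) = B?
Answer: 0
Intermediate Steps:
K = 14 (K = Add(11, 3) = 14)
a = 0 (a = Mul(0, 2) = 0)
Function('l')(T) = Mul(2, T, Pow(Add(14, T), -1)) (Function('l')(T) = Mul(Add(T, Mul(Pow(T, 2), Pow(T, -1))), Pow(Add(T, 14), -1)) = Mul(Add(T, T), Pow(Add(14, T), -1)) = Mul(Mul(2, T), Pow(Add(14, T), -1)) = Mul(2, T, Pow(Add(14, T), -1)))
Mul(a, Function('l')(Function('O')(-5))) = Mul(0, Mul(2, -5, Pow(Add(14, -5), -1))) = Mul(0, Mul(2, -5, Pow(9, -1))) = Mul(0, Mul(2, -5, Rational(1, 9))) = Mul(0, Rational(-10, 9)) = 0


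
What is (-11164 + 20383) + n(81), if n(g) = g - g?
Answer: 9219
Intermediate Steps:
n(g) = 0
(-11164 + 20383) + n(81) = (-11164 + 20383) + 0 = 9219 + 0 = 9219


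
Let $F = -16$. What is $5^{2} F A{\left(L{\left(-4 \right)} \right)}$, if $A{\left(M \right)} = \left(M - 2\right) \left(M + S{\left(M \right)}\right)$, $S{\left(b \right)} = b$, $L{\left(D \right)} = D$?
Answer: $-19200$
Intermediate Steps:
$A{\left(M \right)} = 2 M \left(-2 + M\right)$ ($A{\left(M \right)} = \left(M - 2\right) \left(M + M\right) = \left(-2 + M\right) 2 M = 2 M \left(-2 + M\right)$)
$5^{2} F A{\left(L{\left(-4 \right)} \right)} = 5^{2} \left(-16\right) 2 \left(-4\right) \left(-2 - 4\right) = 25 \left(-16\right) 2 \left(-4\right) \left(-6\right) = \left(-400\right) 48 = -19200$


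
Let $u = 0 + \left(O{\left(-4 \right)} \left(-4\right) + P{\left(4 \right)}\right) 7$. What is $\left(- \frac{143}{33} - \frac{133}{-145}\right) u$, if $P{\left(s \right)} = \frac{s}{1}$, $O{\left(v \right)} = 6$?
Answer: $\frac{41608}{87} \approx 478.25$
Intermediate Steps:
$P{\left(s \right)} = s$ ($P{\left(s \right)} = s 1 = s$)
$u = -140$ ($u = 0 + \left(6 \left(-4\right) + 4\right) 7 = 0 + \left(-24 + 4\right) 7 = 0 - 140 = -140$)
$\left(- \frac{143}{33} - \frac{133}{-145}\right) u = \left(- \frac{143}{33} - \frac{133}{-145}\right) \left(-140\right) = \left(\left(-143\right) \frac{1}{33} - - \frac{133}{145}\right) \left(-140\right) = \left(- \frac{13}{3} + \frac{133}{145}\right) \left(-140\right) = \left(- \frac{1486}{435}\right) \left(-140\right) = \frac{41608}{87}$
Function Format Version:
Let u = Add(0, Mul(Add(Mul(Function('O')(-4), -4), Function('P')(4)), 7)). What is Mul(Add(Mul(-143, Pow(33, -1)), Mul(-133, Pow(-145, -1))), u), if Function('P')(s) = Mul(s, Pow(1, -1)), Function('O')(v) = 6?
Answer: Rational(41608, 87) ≈ 478.25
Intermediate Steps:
Function('P')(s) = s (Function('P')(s) = Mul(s, 1) = s)
u = -140 (u = Add(0, Mul(Add(Mul(6, -4), 4), 7)) = Add(0, Mul(Add(-24, 4), 7)) = Add(0, Mul(-20, 7)) = Add(0, -140) = -140)
Mul(Add(Mul(-143, Pow(33, -1)), Mul(-133, Pow(-145, -1))), u) = Mul(Add(Mul(-143, Pow(33, -1)), Mul(-133, Pow(-145, -1))), -140) = Mul(Add(Mul(-143, Rational(1, 33)), Mul(-133, Rational(-1, 145))), -140) = Mul(Add(Rational(-13, 3), Rational(133, 145)), -140) = Mul(Rational(-1486, 435), -140) = Rational(41608, 87)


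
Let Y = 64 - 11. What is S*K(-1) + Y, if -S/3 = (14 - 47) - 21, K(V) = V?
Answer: -109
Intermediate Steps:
Y = 53
S = 162 (S = -3*((14 - 47) - 21) = -3*(-33 - 21) = -3*(-54) = 162)
S*K(-1) + Y = 162*(-1) + 53 = -162 + 53 = -109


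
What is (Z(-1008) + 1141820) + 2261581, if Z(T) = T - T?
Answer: 3403401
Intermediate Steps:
Z(T) = 0
(Z(-1008) + 1141820) + 2261581 = (0 + 1141820) + 2261581 = 1141820 + 2261581 = 3403401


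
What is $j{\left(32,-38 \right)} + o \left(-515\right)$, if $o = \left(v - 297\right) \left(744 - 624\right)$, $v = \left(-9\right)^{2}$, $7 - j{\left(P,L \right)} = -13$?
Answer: $13348820$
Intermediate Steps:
$j{\left(P,L \right)} = 20$ ($j{\left(P,L \right)} = 7 - -13 = 7 + 13 = 20$)
$v = 81$
$o = -25920$ ($o = \left(81 - 297\right) \left(744 - 624\right) = \left(-216\right) 120 = -25920$)
$j{\left(32,-38 \right)} + o \left(-515\right) = 20 - -13348800 = 20 + 13348800 = 13348820$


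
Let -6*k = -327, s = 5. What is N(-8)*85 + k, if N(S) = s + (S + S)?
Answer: -1761/2 ≈ -880.50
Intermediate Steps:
k = 109/2 (k = -⅙*(-327) = 109/2 ≈ 54.500)
N(S) = 5 + 2*S (N(S) = 5 + (S + S) = 5 + 2*S)
N(-8)*85 + k = (5 + 2*(-8))*85 + 109/2 = (5 - 16)*85 + 109/2 = -11*85 + 109/2 = -935 + 109/2 = -1761/2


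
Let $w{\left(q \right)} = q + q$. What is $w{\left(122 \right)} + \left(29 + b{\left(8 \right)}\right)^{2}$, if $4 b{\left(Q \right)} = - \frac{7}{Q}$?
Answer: $\frac{1098097}{1024} \approx 1072.4$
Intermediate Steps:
$w{\left(q \right)} = 2 q$
$b{\left(Q \right)} = - \frac{7}{4 Q}$ ($b{\left(Q \right)} = \frac{\left(-7\right) \frac{1}{Q}}{4} = - \frac{7}{4 Q}$)
$w{\left(122 \right)} + \left(29 + b{\left(8 \right)}\right)^{2} = 2 \cdot 122 + \left(29 - \frac{7}{4 \cdot 8}\right)^{2} = 244 + \left(29 - \frac{7}{32}\right)^{2} = 244 + \left(\frac{921}{32}\right)^{2} = 244 + \frac{848241}{1024} = \frac{1098097}{1024}$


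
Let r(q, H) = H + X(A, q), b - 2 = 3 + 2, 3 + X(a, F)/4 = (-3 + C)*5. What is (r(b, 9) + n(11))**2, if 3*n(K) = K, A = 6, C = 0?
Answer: 31684/9 ≈ 3520.4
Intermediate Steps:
n(K) = K/3
X(a, F) = -72 (X(a, F) = -12 + 4*((-3 + 0)*5) = -12 + 4*(-3*5) = -12 + 4*(-15) = -12 - 60 = -72)
b = 7 (b = 2 + (3 + 2) = 2 + 5 = 7)
r(q, H) = -72 + H (r(q, H) = H - 72 = -72 + H)
(r(b, 9) + n(11))**2 = ((-72 + 9) + (1/3)*11)**2 = (-63 + 11/3)**2 = (-178/3)**2 = 31684/9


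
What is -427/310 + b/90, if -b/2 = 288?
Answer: -2411/310 ≈ -7.7774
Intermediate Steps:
b = -576 (b = -2*288 = -576)
-427/310 + b/90 = -427/310 - 576/90 = -427*1/310 - 576*1/90 = -427/310 - 32/5 = -2411/310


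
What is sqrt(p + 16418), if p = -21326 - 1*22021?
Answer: I*sqrt(26929) ≈ 164.1*I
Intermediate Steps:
p = -43347 (p = -21326 - 22021 = -43347)
sqrt(p + 16418) = sqrt(-43347 + 16418) = sqrt(-26929) = I*sqrt(26929)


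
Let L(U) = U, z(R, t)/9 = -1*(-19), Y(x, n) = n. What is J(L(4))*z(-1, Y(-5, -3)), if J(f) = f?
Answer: 684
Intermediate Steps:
z(R, t) = 171 (z(R, t) = 9*(-1*(-19)) = 9*19 = 171)
J(L(4))*z(-1, Y(-5, -3)) = 4*171 = 684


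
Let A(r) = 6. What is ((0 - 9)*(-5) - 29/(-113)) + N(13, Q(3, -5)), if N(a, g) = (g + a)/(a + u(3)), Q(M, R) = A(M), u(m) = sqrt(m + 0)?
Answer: 876835/18758 - 19*sqrt(3)/166 ≈ 46.546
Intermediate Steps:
u(m) = sqrt(m)
Q(M, R) = 6
N(a, g) = (a + g)/(a + sqrt(3)) (N(a, g) = (g + a)/(a + sqrt(3)) = (a + g)/(a + sqrt(3)))
((0 - 9)*(-5) - 29/(-113)) + N(13, Q(3, -5)) = ((0 - 9)*(-5) - 29/(-113)) + (13 + 6)/(13 + sqrt(3)) = (-9*(-5) - 29*(-1/113)) + 19/(13 + sqrt(3)) = (45 + 29/113) + 19/(13 + sqrt(3)) = 5114/113 + 19/(13 + sqrt(3))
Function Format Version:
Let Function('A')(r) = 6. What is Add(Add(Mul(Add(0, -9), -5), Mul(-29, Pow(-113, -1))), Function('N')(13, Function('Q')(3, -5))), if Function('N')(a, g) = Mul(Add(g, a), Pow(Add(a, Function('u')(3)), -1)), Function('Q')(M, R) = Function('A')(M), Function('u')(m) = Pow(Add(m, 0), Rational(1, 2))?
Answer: Add(Rational(876835, 18758), Mul(Rational(-19, 166), Pow(3, Rational(1, 2)))) ≈ 46.546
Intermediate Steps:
Function('u')(m) = Pow(m, Rational(1, 2))
Function('Q')(M, R) = 6
Function('N')(a, g) = Mul(Pow(Add(a, Pow(3, Rational(1, 2))), -1), Add(a, g)) (Function('N')(a, g) = Mul(Add(g, a), Pow(Add(a, Pow(3, Rational(1, 2))), -1)) = Mul(Add(a, g), Pow(Add(a, Pow(3, Rational(1, 2))), -1)) = Mul(Pow(Add(a, Pow(3, Rational(1, 2))), -1), Add(a, g)))
Add(Add(Mul(Add(0, -9), -5), Mul(-29, Pow(-113, -1))), Function('N')(13, Function('Q')(3, -5))) = Add(Add(Mul(Add(0, -9), -5), Mul(-29, Pow(-113, -1))), Mul(Pow(Add(13, Pow(3, Rational(1, 2))), -1), Add(13, 6))) = Add(Add(Mul(-9, -5), Mul(-29, Rational(-1, 113))), Mul(Pow(Add(13, Pow(3, Rational(1, 2))), -1), 19)) = Add(Add(45, Rational(29, 113)), Mul(19, Pow(Add(13, Pow(3, Rational(1, 2))), -1))) = Add(Rational(5114, 113), Mul(19, Pow(Add(13, Pow(3, Rational(1, 2))), -1)))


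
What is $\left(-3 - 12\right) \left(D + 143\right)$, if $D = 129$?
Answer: $-4080$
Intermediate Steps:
$\left(-3 - 12\right) \left(D + 143\right) = \left(-3 - 12\right) \left(129 + 143\right) = \left(-3 - 12\right) 272 = \left(-15\right) 272 = -4080$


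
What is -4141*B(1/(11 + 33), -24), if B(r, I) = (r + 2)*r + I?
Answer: 192038875/1936 ≈ 99194.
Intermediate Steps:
B(r, I) = I + r*(2 + r) (B(r, I) = (2 + r)*r + I = r*(2 + r) + I = I + r*(2 + r))
-4141*B(1/(11 + 33), -24) = -4141*(-24 + (1/(11 + 33))² + 2/(11 + 33)) = -4141*(-24 + (1/44)² + 2/44) = -4141*(-24 + (1/44)² + 2*(1/44)) = -4141*(-24 + 1/1936 + 1/22) = -4141*(-46375/1936) = 192038875/1936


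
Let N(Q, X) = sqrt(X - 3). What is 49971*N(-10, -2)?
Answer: 49971*I*sqrt(5) ≈ 1.1174e+5*I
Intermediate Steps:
N(Q, X) = sqrt(-3 + X)
49971*N(-10, -2) = 49971*sqrt(-3 - 2) = 49971*sqrt(-5) = 49971*(I*sqrt(5)) = 49971*I*sqrt(5)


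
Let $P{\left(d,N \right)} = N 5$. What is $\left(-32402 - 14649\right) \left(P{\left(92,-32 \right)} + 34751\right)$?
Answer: $-1627541141$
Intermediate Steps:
$P{\left(d,N \right)} = 5 N$
$\left(-32402 - 14649\right) \left(P{\left(92,-32 \right)} + 34751\right) = \left(-32402 - 14649\right) \left(5 \left(-32\right) + 34751\right) = - 47051 \left(-160 + 34751\right) = \left(-47051\right) 34591 = -1627541141$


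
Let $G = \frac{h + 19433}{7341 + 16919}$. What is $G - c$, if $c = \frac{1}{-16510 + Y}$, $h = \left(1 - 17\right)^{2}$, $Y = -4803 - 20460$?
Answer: $\frac{822492857}{1013412980} \approx 0.81161$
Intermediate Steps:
$Y = -25263$ ($Y = -4803 - 20460 = -25263$)
$h = 256$ ($h = \left(-16\right)^{2} = 256$)
$c = - \frac{1}{41773}$ ($c = \frac{1}{-16510 - 25263} = \frac{1}{-41773} = - \frac{1}{41773} \approx -2.3939 \cdot 10^{-5}$)
$G = \frac{19689}{24260}$ ($G = \frac{256 + 19433}{7341 + 16919} = \frac{19689}{24260} \approx 0.81158$)
$G - c = \frac{19689}{24260} - - \frac{1}{41773} = \frac{19689}{24260} + \frac{1}{41773} = \frac{822492857}{1013412980}$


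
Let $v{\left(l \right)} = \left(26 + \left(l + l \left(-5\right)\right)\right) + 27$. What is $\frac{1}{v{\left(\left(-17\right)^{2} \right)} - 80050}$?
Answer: $- \frac{1}{81153} \approx -1.2322 \cdot 10^{-5}$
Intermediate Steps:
$v{\left(l \right)} = 53 - 4 l$ ($v{\left(l \right)} = \left(26 + \left(l - 5 l\right)\right) + 27 = \left(26 - 4 l\right) + 27 = 53 - 4 l$)
$\frac{1}{v{\left(\left(-17\right)^{2} \right)} - 80050} = \frac{1}{\left(53 - 4 \left(-17\right)^{2}\right) - 80050} = \frac{1}{\left(53 - 1156\right) - 80050} = \frac{1}{-1103 - 80050} = \frac{1}{-81153} = - \frac{1}{81153}$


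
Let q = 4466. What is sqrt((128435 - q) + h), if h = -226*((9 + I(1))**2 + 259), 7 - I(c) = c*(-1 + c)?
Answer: sqrt(7579) ≈ 87.057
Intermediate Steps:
I(c) = 7 - c*(-1 + c)
h = -116390 (h = -226*((9 + (7 + 1 - 1*1**2))**2 + 259) = -226*((9 + (7 + 1 - 1*1))**2 + 259) = -226*((9 + (7 + 1 - 1))**2 + 259) = -226*((9 + 7)**2 + 259) = -226*(16**2 + 259) = -226*(256 + 259) = -226*515 = -116390)
sqrt((128435 - q) + h) = sqrt((128435 - 1*4466) - 116390) = sqrt((128435 - 4466) - 116390) = sqrt(123969 - 116390) = sqrt(7579)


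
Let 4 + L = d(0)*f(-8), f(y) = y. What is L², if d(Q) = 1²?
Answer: 144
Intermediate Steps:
d(Q) = 1
L = -12 (L = -4 + 1*(-8) = -4 - 8 = -12)
L² = (-12)² = 144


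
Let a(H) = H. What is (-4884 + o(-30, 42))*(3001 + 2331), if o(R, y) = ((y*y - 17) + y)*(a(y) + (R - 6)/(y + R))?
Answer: 345977484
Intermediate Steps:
o(R, y) = (y + (-6 + R)/(R + y))*(-17 + y + y²) (o(R, y) = ((y*y - 17) + y)*(y + (R - 6)/(y + R)) = ((y² - 17) + y)*(y + (-6 + R)/(R + y)) = ((-17 + y²) + y)*(y + (-6 + R)/(R + y)) = (-17 + y + y²)*(y + (-6 + R)/(R + y)) = (y + (-6 + R)/(R + y))*(-17 + y + y²))
(-4884 + o(-30, 42))*(3001 + 2331) = (-4884 + (102 + 42³ + 42⁴ - 23*42² - 17*(-30) - 6*42 - 30*42³ - 16*(-30)*42 + 2*(-30)*42²)/(-30 + 42))*(3001 + 2331) = (-4884 + (102 + 74088 + 3111696 - 23*1764 + 510 - 252 - 30*74088 + 20160 + 2*(-30)*1764)/12)*5332 = (-4884 + (102 + 74088 + 3111696 - 40572 + 510 - 252 - 2222640 + 20160 - 105840)/12)*5332 = (-4884 + (1/12)*837252)*5332 = (-4884 + 69771)*5332 = 64887*5332 = 345977484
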